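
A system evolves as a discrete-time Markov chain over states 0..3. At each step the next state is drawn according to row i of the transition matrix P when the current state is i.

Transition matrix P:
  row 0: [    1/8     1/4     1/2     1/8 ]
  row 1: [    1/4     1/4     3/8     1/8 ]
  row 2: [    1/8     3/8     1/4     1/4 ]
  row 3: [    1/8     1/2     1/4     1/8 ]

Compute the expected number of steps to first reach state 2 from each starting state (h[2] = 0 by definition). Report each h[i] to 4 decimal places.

h = [2.3063, 2.5946, 0.0000, 2.9550]

First-step conditioning: h[2] = 0; for i ≠ 2, h[i] = 1 + Σ_k P[i][k]·h[k].
  h[0] = 1 + 1/8·h[0] + 1/4·h[1] + 1/8·h[3]
  h[1] = 1 + 1/4·h[0] + 1/4·h[1] + 1/8·h[3]
  h[3] = 1 + 1/8·h[0] + 1/2·h[1] + 1/8·h[3]
Solving the 3×3 linear system over states ≠ 2 gives exactly h = [256/111, 96/37, 0, 328/111] (h[2] = 0 is the target).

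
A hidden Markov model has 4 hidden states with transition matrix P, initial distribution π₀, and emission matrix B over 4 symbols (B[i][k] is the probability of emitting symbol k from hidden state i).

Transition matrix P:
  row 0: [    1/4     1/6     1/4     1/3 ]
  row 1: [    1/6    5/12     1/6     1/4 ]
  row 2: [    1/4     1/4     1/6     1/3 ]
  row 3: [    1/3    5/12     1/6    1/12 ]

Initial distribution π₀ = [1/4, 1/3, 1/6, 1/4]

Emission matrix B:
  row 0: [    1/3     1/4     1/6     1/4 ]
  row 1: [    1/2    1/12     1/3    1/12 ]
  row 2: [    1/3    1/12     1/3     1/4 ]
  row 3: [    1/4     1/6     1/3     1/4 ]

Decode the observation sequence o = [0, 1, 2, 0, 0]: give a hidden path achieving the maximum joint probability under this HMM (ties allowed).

t=0: δ = [8.333e-02, 1.667e-01, 5.556e-02, 6.250e-02]  (obs o_0=0)
t=1: δ = [6.944e-03, 5.787e-03, 2.315e-03, 6.944e-03]  ψ = [1, 1, 1, 1]  (obs o_1=1)
t=2: δ = [3.858e-04, 9.645e-04, 5.787e-04, 7.716e-04]  ψ = [3, 3, 0, 0]  (obs o_2=2)
t=3: δ = [8.573e-05, 2.009e-04, 5.358e-05, 6.028e-05]  ψ = [3, 1, 1, 1]  (obs o_3=0)
t=4: δ = [1.116e-05, 4.186e-05, 1.116e-05, 1.256e-05]  ψ = [1, 1, 1, 1]  (obs o_4=0)
backtrack: best end state = 1; path = [1, 3, 1, 1, 1]

path = [1, 3, 1, 1, 1]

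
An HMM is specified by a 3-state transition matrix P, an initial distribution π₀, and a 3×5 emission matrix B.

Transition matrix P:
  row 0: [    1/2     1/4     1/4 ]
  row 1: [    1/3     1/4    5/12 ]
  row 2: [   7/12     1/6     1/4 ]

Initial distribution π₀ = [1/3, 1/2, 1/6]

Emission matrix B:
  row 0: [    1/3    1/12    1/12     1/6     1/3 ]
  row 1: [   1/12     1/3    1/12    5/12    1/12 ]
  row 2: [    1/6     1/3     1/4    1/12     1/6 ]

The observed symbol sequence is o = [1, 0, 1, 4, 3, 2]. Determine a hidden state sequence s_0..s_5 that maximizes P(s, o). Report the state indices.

path = [1, 0, 2, 0, 1, 2]

t=0: δ = [2.778e-02, 1.667e-01, 5.556e-02]  (obs o_0=1)
t=1: δ = [1.852e-02, 3.472e-03, 1.157e-02]  ψ = [1, 1, 1]  (obs o_1=0)
t=2: δ = [7.716e-04, 1.543e-03, 1.543e-03]  ψ = [0, 0, 0]  (obs o_2=1)
t=3: δ = [3.001e-04, 3.215e-05, 1.072e-04]  ψ = [2, 1, 1]  (obs o_3=4)
t=4: δ = [2.501e-05, 3.126e-05, 6.251e-06]  ψ = [0, 0, 0]  (obs o_4=3)
t=5: δ = [1.042e-06, 6.512e-07, 3.256e-06]  ψ = [0, 1, 1]  (obs o_5=2)
backtrack: best end state = 2; path = [1, 0, 2, 0, 1, 2]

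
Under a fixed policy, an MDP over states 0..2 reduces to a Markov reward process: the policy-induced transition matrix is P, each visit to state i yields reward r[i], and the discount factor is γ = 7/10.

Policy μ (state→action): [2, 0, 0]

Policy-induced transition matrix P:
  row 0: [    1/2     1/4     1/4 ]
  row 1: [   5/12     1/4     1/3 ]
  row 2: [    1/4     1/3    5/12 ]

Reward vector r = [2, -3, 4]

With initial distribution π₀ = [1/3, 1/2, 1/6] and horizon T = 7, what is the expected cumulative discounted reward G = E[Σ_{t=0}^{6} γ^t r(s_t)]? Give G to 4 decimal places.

t=0: π = [0.3333, 0.5000, 0.1667], E[r] = -0.1667, γ^t·E[r] = -0.166667, running G = -0.166667
t=1: π = [0.4167, 0.2639, 0.3194], E[r] = 1.3194, γ^t·E[r] = 0.923611, running G = 0.756944
t=2: π = [0.3981, 0.2766, 0.3252], E[r] = 1.2674, γ^t·E[r] = 0.621007, running G = 1.377951
t=3: π = [0.3956, 0.2771, 0.3273], E[r] = 1.2690, γ^t·E[r] = 0.435267, running G = 1.813219
t=4: π = [0.3951, 0.2773, 0.3276], E[r] = 1.2689, γ^t·E[r] = 0.304666, running G = 2.117885
t=5: π = [0.3950, 0.2773, 0.3277], E[r] = 1.2689, γ^t·E[r] = 0.213266, running G = 2.331150
t=6: π = [0.3950, 0.2773, 0.3277], E[r] = 1.2689, γ^t·E[r] = 0.149286, running G = 2.480436

G = 2.4804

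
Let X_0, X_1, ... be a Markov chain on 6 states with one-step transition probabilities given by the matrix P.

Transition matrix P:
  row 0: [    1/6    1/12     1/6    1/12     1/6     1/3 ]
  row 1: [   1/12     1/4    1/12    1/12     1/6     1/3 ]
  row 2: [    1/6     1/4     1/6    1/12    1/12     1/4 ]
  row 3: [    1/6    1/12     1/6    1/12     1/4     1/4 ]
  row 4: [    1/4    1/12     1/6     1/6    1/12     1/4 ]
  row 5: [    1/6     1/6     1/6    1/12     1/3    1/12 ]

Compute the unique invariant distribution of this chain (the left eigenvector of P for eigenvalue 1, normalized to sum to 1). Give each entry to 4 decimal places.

π = [0.1693, 0.1545, 0.1538, 0.0988, 0.1861, 0.2374]

Balance equations π_j = Σ_i π_i·P[i][j]:
  π_0 = 1/6·π_0 + 1/12·π_1 + 1/6·π_2 + 1/6·π_3 + 1/4·π_4 + 1/6·π_5
  π_1 = 1/12·π_0 + 1/4·π_1 + 1/4·π_2 + 1/12·π_3 + 1/12·π_4 + 1/6·π_5
  π_2 = 1/6·π_0 + 1/12·π_1 + 1/6·π_2 + 1/6·π_3 + 1/6·π_4 + 1/6·π_5
  π_3 = 1/12·π_0 + 1/12·π_1 + 1/12·π_2 + 1/12·π_3 + 1/6·π_4 + 1/12·π_5
  π_4 = 1/6·π_0 + 1/6·π_1 + 1/12·π_2 + 1/4·π_3 + 1/12·π_4 + 1/3·π_5
  normalize: π_0 + π_1 + π_2 + π_3 + π_4 + π_5 = 1
Solving the linear system gives exactly π = [6067/35835, 3691/23890, 44089/286680, 28337/286680, 4447/23890, 34031/143340].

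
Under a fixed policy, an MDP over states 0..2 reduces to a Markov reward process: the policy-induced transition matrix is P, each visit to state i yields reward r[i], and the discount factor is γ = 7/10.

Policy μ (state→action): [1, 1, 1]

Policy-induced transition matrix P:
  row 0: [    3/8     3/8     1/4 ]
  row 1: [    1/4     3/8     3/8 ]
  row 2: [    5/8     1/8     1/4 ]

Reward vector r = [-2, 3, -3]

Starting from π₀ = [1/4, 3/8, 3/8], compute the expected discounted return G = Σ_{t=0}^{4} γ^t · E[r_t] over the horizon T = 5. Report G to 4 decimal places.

t=0: π = [0.2500, 0.3750, 0.3750], E[r] = -0.5000, γ^t·E[r] = -0.500000, running G = -0.500000
t=1: π = [0.4219, 0.2813, 0.2969], E[r] = -0.8906, γ^t·E[r] = -0.623438, running G = -1.123438
t=2: π = [0.4141, 0.3008, 0.2852], E[r] = -0.7813, γ^t·E[r] = -0.382813, running G = -1.506250
t=3: π = [0.4087, 0.3037, 0.2876], E[r] = -0.7690, γ^t·E[r] = -0.263782, running G = -1.770032
t=4: π = [0.4089, 0.3031, 0.2880], E[r] = -0.7725, γ^t·E[r] = -0.185468, running G = -1.955500

G = -1.9555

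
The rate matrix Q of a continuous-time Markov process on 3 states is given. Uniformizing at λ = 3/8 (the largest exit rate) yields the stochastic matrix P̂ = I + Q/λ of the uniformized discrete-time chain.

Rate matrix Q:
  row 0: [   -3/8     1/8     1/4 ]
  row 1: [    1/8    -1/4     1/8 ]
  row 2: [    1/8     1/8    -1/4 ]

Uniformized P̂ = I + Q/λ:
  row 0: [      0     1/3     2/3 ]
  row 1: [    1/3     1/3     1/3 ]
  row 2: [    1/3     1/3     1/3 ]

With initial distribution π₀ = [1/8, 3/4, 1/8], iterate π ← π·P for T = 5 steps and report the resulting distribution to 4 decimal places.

π = [0.2505, 0.3333, 0.4162]

t=0: π = [0.1250, 0.7500, 0.1250]
t=1: π = [0.2917, 0.3333, 0.3750]
t=2: π = [0.2361, 0.3333, 0.4306]
t=3: π = [0.2546, 0.3333, 0.4120]
t=4: π = [0.2485, 0.3333, 0.4182]
t=5: π = [0.2505, 0.3333, 0.4162]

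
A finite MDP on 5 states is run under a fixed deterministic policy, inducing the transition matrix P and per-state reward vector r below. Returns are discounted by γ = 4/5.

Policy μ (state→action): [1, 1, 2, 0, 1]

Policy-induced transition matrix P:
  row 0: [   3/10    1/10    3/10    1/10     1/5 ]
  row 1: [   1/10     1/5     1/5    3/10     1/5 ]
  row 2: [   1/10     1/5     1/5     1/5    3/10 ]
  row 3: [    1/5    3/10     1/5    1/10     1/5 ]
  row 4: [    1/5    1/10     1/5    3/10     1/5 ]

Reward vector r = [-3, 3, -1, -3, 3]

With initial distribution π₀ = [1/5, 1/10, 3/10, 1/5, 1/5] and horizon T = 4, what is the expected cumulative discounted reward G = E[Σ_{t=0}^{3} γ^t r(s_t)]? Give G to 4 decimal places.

G = -0.8624

t=0: π = [0.2000, 0.1000, 0.3000, 0.2000, 0.2000], E[r] = -0.6000, γ^t·E[r] = -0.600000, running G = -0.600000
t=1: π = [0.1800, 0.1800, 0.2200, 0.1900, 0.2300], E[r] = -0.1000, γ^t·E[r] = -0.080000, running G = -0.680000
t=2: π = [0.1780, 0.1780, 0.2180, 0.2040, 0.2220], E[r] = -0.1640, γ^t·E[r] = -0.104960, running G = -0.784960
t=3: π = [0.1782, 0.1804, 0.2178, 0.2018, 0.2218], E[r] = -0.1512, γ^t·E[r] = -0.077414, running G = -0.862374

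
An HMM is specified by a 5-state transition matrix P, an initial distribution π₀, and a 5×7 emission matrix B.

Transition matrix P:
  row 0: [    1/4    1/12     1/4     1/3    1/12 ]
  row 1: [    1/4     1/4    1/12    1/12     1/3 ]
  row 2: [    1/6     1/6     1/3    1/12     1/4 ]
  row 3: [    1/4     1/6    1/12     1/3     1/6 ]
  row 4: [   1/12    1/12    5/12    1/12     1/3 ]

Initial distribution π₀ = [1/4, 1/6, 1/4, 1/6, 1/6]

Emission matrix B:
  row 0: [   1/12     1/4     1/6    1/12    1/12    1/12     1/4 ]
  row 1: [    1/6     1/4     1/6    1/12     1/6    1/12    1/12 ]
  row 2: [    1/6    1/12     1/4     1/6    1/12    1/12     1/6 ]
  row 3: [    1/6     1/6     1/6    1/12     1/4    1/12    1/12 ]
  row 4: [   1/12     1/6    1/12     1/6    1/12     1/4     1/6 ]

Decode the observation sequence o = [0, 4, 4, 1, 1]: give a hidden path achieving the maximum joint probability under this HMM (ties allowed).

path = [3, 3, 3, 0, 0]

t=0: δ = [2.083e-02, 2.778e-02, 4.167e-02, 2.778e-02, 1.389e-02]  (obs o_0=0)
t=1: δ = [5.787e-04, 1.157e-03, 1.157e-03, 2.315e-03, 8.681e-04]  ψ = [1, 1, 2, 3, 2]  (obs o_1=4)
t=2: δ = [4.823e-05, 6.430e-05, 3.215e-05, 1.929e-04, 3.215e-05]  ψ = [3, 3, 2, 3, 1]  (obs o_2=4)
t=3: δ = [1.206e-05, 8.038e-06, 1.340e-06, 1.072e-05, 5.358e-06]  ψ = [3, 3, 3, 3, 3]  (obs o_3=1)
t=4: δ = [7.535e-07, 5.023e-07, 2.512e-07, 6.698e-07, 4.465e-07]  ψ = [0, 1, 0, 0, 1]  (obs o_4=1)
backtrack: best end state = 0; path = [3, 3, 3, 0, 0]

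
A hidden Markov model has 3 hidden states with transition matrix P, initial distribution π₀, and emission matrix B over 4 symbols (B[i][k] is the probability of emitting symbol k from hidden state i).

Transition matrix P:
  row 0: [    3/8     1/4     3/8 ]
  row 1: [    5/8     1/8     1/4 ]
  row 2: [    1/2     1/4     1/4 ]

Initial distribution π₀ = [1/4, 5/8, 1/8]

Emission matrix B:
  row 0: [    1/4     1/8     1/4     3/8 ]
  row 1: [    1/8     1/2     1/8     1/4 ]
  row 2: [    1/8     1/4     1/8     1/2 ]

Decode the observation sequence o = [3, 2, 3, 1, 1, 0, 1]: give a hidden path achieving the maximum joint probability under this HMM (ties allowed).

t=0: δ = [9.375e-02, 1.562e-01, 6.250e-02]  (obs o_0=3)
t=1: δ = [2.441e-02, 2.930e-03, 4.883e-03]  ψ = [1, 0, 1]  (obs o_1=2)
t=2: δ = [3.433e-03, 1.526e-03, 4.578e-03]  ψ = [0, 0, 0]  (obs o_2=3)
t=3: δ = [2.861e-04, 5.722e-04, 3.219e-04]  ψ = [2, 2, 0]  (obs o_3=1)
t=4: δ = [4.470e-05, 4.023e-05, 3.576e-05]  ψ = [1, 2, 1]  (obs o_4=1)
t=5: δ = [6.286e-06, 1.397e-06, 2.095e-06]  ψ = [1, 0, 0]  (obs o_5=0)
t=6: δ = [2.947e-07, 7.858e-07, 5.894e-07]  ψ = [0, 0, 0]  (obs o_6=1)
backtrack: best end state = 1; path = [1, 0, 0, 2, 1, 0, 1]

path = [1, 0, 0, 2, 1, 0, 1]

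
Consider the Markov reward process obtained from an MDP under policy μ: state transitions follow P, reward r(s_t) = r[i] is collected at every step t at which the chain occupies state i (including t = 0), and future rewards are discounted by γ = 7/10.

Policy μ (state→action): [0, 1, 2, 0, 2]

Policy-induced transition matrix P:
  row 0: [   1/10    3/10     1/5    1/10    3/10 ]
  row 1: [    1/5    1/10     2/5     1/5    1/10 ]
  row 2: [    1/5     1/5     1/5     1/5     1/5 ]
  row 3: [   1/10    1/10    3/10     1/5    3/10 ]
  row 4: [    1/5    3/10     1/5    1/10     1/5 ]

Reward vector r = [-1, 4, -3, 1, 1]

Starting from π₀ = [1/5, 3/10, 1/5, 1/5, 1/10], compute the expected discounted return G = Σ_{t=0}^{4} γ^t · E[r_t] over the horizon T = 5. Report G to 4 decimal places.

t=0: π = [0.2000, 0.3000, 0.2000, 0.2000, 0.1000], E[r] = 0.7000, γ^t·E[r] = 0.700000, running G = 0.700000
t=1: π = [0.1600, 0.1800, 0.2800, 0.1700, 0.2100], E[r] = 0.1000, γ^t·E[r] = 0.070000, running G = 0.770000
t=2: π = [0.1670, 0.2020, 0.2530, 0.1630, 0.2150], E[r] = 0.2600, γ^t·E[r] = 0.127400, running G = 0.897400
t=3: π = [0.1670, 0.2017, 0.2567, 0.1618, 0.2128], E[r] = 0.2443, γ^t·E[r] = 0.083795, running G = 0.981195
t=4: π = [0.1671, 0.2016, 0.2565, 0.1620, 0.2127], E[r] = 0.2446, γ^t·E[r] = 0.058721, running G = 1.039916

G = 1.0399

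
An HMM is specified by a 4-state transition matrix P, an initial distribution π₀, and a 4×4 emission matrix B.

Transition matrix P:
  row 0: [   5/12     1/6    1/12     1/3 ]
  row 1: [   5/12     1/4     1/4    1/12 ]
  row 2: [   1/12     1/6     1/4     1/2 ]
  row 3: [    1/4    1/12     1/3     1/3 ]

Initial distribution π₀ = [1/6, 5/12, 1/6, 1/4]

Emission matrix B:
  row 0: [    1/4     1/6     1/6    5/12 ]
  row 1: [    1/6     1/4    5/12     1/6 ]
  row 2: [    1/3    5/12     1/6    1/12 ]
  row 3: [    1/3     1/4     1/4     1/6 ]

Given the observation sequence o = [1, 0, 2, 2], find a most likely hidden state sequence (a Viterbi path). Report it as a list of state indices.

t=0: δ = [2.778e-02, 1.042e-01, 6.944e-02, 6.250e-02]  (obs o_0=1)
t=1: δ = [1.085e-02, 4.340e-03, 8.681e-03, 1.157e-02]  ψ = [1, 1, 1, 2]  (obs o_1=0)
t=2: δ = [7.535e-04, 7.535e-04, 6.430e-04, 1.085e-03]  ψ = [0, 0, 3, 2]  (obs o_2=2)
t=3: δ = [5.233e-05, 7.849e-05, 6.028e-05, 9.042e-05]  ψ = [0, 1, 3, 3]  (obs o_3=2)
backtrack: best end state = 3; path = [1, 2, 3, 3]

path = [1, 2, 3, 3]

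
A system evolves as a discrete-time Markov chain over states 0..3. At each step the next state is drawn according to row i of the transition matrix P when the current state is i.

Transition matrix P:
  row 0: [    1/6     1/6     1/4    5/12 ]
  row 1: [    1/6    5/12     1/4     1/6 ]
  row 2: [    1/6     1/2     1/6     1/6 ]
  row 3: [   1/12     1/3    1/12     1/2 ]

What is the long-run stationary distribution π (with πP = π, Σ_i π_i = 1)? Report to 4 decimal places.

π = [0.1414, 0.3714, 0.1841, 0.3030]

Balance equations π_j = Σ_i π_i·P[i][j]:
  π_0 = 1/6·π_0 + 1/6·π_1 + 1/6·π_2 + 1/12·π_3
  π_1 = 1/6·π_0 + 5/12·π_1 + 1/2·π_2 + 1/3·π_3
  π_2 = 1/4·π_0 + 1/4·π_1 + 1/6·π_2 + 1/12·π_3
  normalize: π_0 + π_1 + π_2 + π_3 = 1
Solving the linear system gives exactly π = [14/99, 478/1287, 79/429, 10/33].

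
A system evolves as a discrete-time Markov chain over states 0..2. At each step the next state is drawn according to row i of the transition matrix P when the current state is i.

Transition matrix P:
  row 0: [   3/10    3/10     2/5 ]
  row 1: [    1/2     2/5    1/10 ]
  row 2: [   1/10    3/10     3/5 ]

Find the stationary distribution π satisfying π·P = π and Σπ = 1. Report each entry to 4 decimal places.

Balance equations π_j = Σ_i π_i·P[i][j]:
  π_0 = 3/10·π_0 + 1/2·π_1 + 1/10·π_2
  π_1 = 3/10·π_0 + 2/5·π_1 + 3/10·π_2
  normalize: π_0 + π_1 + π_2 = 1
Solving the linear system gives exactly π = [7/24, 1/3, 3/8].

π = [0.2917, 0.3333, 0.3750]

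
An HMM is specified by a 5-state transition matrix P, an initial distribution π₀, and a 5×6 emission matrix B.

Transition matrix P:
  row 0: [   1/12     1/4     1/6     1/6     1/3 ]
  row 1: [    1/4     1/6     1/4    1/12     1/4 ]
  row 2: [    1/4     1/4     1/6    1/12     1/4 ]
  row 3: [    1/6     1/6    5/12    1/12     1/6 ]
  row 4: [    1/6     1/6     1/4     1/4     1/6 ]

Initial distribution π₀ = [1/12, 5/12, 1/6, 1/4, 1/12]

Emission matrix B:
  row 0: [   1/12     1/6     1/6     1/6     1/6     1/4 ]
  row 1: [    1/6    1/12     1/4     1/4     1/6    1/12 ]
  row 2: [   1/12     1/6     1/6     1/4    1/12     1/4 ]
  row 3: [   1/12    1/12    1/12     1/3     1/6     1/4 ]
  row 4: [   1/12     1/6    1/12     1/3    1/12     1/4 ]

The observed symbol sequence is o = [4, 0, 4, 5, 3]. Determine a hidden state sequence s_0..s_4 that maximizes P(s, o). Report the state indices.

path = [1, 1, 0, 4, 3]

t=0: δ = [1.389e-02, 6.944e-02, 1.389e-02, 4.167e-02, 6.944e-03]  (obs o_0=4)
t=1: δ = [1.447e-03, 1.929e-03, 1.447e-03, 4.823e-04, 1.447e-03]  ψ = [1, 1, 1, 1, 1]  (obs o_1=0)
t=2: δ = [8.038e-05, 6.028e-05, 4.019e-05, 6.028e-05, 4.019e-05]  ψ = [1, 0, 1, 4, 0]  (obs o_2=4)
t=3: δ = [3.768e-06, 1.674e-06, 6.279e-06, 3.349e-06, 6.698e-06]  ψ = [1, 0, 3, 0, 0]  (obs o_3=5)
t=4: δ = [2.616e-07, 3.925e-07, 4.186e-07, 5.582e-07, 5.233e-07]  ψ = [2, 2, 4, 4, 2]  (obs o_4=3)
backtrack: best end state = 3; path = [1, 1, 0, 4, 3]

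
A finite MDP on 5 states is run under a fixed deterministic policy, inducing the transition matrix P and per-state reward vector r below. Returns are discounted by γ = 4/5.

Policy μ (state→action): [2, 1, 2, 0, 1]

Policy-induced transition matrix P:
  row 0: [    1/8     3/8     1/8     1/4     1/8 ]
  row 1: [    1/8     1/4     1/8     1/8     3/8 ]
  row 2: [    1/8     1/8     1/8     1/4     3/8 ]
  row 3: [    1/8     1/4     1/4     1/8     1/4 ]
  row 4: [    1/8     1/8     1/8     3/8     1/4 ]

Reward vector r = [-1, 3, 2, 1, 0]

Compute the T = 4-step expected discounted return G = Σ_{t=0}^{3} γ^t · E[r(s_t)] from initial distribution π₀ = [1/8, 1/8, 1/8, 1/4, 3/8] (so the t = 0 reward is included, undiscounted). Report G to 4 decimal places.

G = 2.7964

t=0: π = [0.1250, 0.1250, 0.1250, 0.2500, 0.3750], E[r] = 0.7500, γ^t·E[r] = 0.750000, running G = 0.750000
t=1: π = [0.1250, 0.2031, 0.1563, 0.2500, 0.2656], E[r] = 1.0469, γ^t·E[r] = 0.837500, running G = 1.587500
t=2: π = [0.1250, 0.2129, 0.1563, 0.2266, 0.2793], E[r] = 1.0527, γ^t·E[r] = 0.673750, running G = 2.261250
t=3: π = [0.1250, 0.2112, 0.1533, 0.2300, 0.2805], E[r] = 1.0452, γ^t·E[r] = 0.535125, running G = 2.796375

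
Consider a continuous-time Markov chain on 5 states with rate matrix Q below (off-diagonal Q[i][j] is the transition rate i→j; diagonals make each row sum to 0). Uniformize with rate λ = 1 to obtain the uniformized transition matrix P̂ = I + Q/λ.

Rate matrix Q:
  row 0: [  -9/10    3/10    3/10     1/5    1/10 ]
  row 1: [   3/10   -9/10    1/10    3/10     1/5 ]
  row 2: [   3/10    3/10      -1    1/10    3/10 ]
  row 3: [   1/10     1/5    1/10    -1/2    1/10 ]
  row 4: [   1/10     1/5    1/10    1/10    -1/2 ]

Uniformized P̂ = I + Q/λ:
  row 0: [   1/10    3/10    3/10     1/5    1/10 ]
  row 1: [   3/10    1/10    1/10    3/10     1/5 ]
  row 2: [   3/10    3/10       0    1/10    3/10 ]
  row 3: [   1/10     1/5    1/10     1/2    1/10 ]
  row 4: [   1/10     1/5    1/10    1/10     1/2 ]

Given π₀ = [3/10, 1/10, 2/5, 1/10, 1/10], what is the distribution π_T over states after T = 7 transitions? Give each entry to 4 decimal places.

t=0: π = [0.3000, 0.1000, 0.4000, 0.1000, 0.1000]
t=1: π = [0.2000, 0.2600, 0.1200, 0.1900, 0.2300]
t=2: π = [0.1760, 0.2060, 0.1280, 0.2480, 0.2420]
t=3: π = [0.1668, 0.2098, 0.1224, 0.2580, 0.2430]
t=4: π = [0.1664, 0.2079, 0.1211, 0.2618, 0.2427]
t=5: π = [0.1658, 0.2080, 0.1212, 0.2630, 0.2421]
t=6: π = [0.1658, 0.2079, 0.1210, 0.2634, 0.2419]
t=7: π = [0.1658, 0.2079, 0.1211, 0.2635, 0.2417]

π = [0.1658, 0.2079, 0.1211, 0.2635, 0.2417]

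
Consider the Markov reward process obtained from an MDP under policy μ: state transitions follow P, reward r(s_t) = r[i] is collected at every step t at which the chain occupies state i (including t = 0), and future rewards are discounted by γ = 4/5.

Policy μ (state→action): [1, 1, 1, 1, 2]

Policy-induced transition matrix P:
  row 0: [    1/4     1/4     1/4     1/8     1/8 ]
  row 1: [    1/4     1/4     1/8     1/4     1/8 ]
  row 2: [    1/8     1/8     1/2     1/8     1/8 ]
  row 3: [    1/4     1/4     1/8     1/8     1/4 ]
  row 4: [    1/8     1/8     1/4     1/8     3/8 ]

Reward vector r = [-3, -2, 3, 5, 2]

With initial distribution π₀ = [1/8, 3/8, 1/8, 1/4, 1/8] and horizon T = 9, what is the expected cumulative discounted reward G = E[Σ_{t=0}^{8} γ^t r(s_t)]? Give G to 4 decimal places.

t=0: π = [0.1250, 0.3750, 0.1250, 0.2500, 0.1250], E[r] = 0.7500, γ^t·E[r] = 0.750000, running G = 0.750000
t=1: π = [0.2188, 0.2188, 0.2031, 0.1719, 0.1875], E[r] = 0.7500, γ^t·E[r] = 0.600000, running G = 1.350000
t=2: π = [0.2012, 0.2012, 0.2520, 0.1523, 0.1934], E[r] = 0.8984, γ^t·E[r] = 0.575000, running G = 1.925000
t=3: π = [0.1943, 0.1943, 0.2688, 0.1501, 0.1924], E[r] = 0.9702, γ^t·E[r] = 0.496750, running G = 2.421750
t=4: π = [0.1924, 0.1924, 0.2741, 0.1493, 0.1919], E[r] = 0.9908, γ^t·E[r] = 0.405850, running G = 2.827600
t=5: π = [0.1917, 0.1917, 0.2758, 0.1490, 0.1916], E[r] = 0.9972, γ^t·E[r] = 0.326768, running G = 3.154368
t=6: π = [0.1916, 0.1916, 0.2764, 0.1490, 0.1915], E[r] = 0.9992, γ^t·E[r] = 0.261922, running G = 3.416290
t=7: π = [0.1915, 0.1915, 0.2765, 0.1489, 0.1915], E[r] = 0.9997, γ^t·E[r] = 0.209661, running G = 3.625951
t=8: π = [0.1915, 0.1915, 0.2766, 0.1489, 0.1915], E[r] = 0.9999, γ^t·E[r] = 0.167759, running G = 3.793710

G = 3.7937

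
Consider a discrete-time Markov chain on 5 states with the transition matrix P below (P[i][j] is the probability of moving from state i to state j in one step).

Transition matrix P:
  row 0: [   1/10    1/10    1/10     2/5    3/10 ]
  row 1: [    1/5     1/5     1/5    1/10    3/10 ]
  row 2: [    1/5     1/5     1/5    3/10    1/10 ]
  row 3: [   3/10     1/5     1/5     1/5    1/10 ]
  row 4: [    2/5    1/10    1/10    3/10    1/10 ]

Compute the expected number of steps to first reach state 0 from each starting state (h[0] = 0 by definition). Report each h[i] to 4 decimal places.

First-step conditioning: h[0] = 0; for i ≠ 0, h[i] = 1 + Σ_k P[i][k]·h[k].
  h[1] = 1 + 1/5·h[1] + 1/5·h[2] + 1/10·h[3] + 3/10·h[4]
  h[2] = 1 + 1/5·h[1] + 1/5·h[2] + 3/10·h[3] + 1/10·h[4]
  h[3] = 1 + 1/5·h[1] + 1/5·h[2] + 1/5·h[3] + 1/10·h[4]
  h[4] = 1 + 1/10·h[1] + 1/10·h[2] + 3/10·h[3] + 1/10·h[4]
Solving the 4×4 linear system over states ≠ 0 gives exactly h = [0, 183/47, 187/47, 170/47, 150/47] (h[0] = 0 is the target).

h = [0.0000, 3.8936, 3.9787, 3.6170, 3.1915]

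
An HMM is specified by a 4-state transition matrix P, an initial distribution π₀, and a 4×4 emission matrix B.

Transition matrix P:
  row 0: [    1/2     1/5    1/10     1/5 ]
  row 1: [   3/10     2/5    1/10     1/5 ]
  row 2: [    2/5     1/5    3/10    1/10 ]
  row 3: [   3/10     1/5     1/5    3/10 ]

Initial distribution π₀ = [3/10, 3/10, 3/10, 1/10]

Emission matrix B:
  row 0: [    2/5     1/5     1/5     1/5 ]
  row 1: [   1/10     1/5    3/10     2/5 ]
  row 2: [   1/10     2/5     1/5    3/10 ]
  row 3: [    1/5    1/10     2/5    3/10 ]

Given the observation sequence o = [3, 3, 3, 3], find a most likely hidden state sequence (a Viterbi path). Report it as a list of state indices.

path = [1, 1, 1, 1]

t=0: δ = [6.000e-02, 1.200e-01, 9.000e-02, 3.000e-02]  (obs o_0=3)
t=1: δ = [7.200e-03, 1.920e-02, 8.100e-03, 7.200e-03]  ψ = [1, 1, 2, 1]  (obs o_1=3)
t=2: δ = [1.152e-03, 3.072e-03, 7.290e-04, 1.152e-03]  ψ = [1, 1, 2, 1]  (obs o_2=3)
t=3: δ = [1.843e-04, 4.915e-04, 9.216e-05, 1.843e-04]  ψ = [1, 1, 1, 1]  (obs o_3=3)
backtrack: best end state = 1; path = [1, 1, 1, 1]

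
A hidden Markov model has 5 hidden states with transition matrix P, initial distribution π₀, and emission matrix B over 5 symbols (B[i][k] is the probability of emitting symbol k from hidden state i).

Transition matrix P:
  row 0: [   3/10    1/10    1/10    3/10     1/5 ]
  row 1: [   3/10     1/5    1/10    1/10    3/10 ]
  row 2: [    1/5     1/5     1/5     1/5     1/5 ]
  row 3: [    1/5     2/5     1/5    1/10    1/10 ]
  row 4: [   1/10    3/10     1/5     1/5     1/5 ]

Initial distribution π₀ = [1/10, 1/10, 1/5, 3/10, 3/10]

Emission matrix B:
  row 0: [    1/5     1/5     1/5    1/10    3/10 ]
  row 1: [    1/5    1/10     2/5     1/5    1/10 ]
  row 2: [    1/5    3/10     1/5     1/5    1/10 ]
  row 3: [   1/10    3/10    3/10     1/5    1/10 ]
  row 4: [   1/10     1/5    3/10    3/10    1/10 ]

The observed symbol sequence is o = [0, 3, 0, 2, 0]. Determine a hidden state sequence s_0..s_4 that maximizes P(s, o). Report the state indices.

path = [3, 1, 0, 3, 1]

t=0: δ = [2.000e-02, 2.000e-02, 4.000e-02, 3.000e-02, 3.000e-02]  (obs o_0=0)
t=1: δ = [8.000e-04, 2.400e-03, 1.600e-03, 1.600e-03, 2.400e-03]  ψ = [2, 3, 2, 2, 2]  (obs o_1=3)
t=2: δ = [1.440e-04, 1.440e-04, 9.600e-05, 4.800e-05, 7.200e-05]  ψ = [1, 4, 4, 4, 1]  (obs o_2=0)
t=3: δ = [8.640e-06, 1.152e-05, 3.840e-06, 1.296e-05, 1.296e-05]  ψ = [0, 1, 2, 0, 1]  (obs o_3=2)
t=4: δ = [6.912e-07, 1.037e-06, 5.184e-07, 2.592e-07, 3.456e-07]  ψ = [1, 3, 3, 0, 1]  (obs o_4=0)
backtrack: best end state = 1; path = [3, 1, 0, 3, 1]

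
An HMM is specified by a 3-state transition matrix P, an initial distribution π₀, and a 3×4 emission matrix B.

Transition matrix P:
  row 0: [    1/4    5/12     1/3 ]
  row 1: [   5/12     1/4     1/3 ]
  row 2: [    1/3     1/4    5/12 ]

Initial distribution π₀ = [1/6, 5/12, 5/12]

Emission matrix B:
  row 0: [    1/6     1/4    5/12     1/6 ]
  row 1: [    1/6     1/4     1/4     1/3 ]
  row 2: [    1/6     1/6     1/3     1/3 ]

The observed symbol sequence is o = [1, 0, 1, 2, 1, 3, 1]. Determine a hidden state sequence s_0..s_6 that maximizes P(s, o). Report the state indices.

t=0: δ = [4.167e-02, 1.042e-01, 6.944e-02]  (obs o_0=1)
t=1: δ = [7.234e-03, 4.340e-03, 5.787e-03]  ψ = [1, 1, 1]  (obs o_1=0)
t=2: δ = [4.823e-04, 7.535e-04, 4.019e-04]  ψ = [2, 0, 0]  (obs o_2=1)
t=3: δ = [1.308e-04, 5.023e-05, 8.372e-05]  ψ = [1, 0, 1]  (obs o_3=2)
t=4: δ = [8.176e-06, 1.363e-05, 7.268e-06]  ψ = [0, 0, 0]  (obs o_4=1)
t=5: δ = [9.463e-07, 1.136e-06, 1.514e-06]  ψ = [1, 0, 1]  (obs o_5=3)
t=6: δ = [1.262e-07, 9.858e-08, 1.051e-07]  ψ = [2, 0, 2]  (obs o_6=1)
backtrack: best end state = 0; path = [1, 0, 1, 0, 1, 2, 0]

path = [1, 0, 1, 0, 1, 2, 0]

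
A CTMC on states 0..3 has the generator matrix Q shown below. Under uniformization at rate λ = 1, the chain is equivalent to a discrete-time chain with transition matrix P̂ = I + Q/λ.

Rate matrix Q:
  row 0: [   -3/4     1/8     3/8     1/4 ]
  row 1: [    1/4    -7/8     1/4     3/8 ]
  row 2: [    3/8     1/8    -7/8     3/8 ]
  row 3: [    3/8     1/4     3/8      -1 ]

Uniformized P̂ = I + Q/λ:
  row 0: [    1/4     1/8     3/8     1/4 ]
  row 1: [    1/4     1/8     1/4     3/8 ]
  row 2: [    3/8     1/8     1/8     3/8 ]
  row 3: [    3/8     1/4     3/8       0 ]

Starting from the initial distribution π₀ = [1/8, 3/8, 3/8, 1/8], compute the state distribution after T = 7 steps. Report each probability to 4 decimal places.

t=0: π = [0.1250, 0.3750, 0.3750, 0.1250]
t=1: π = [0.3125, 0.1406, 0.2344, 0.3125]
t=2: π = [0.3184, 0.1641, 0.2988, 0.2188]
t=3: π = [0.3147, 0.1523, 0.2798, 0.2532]
t=4: π = [0.3166, 0.1566, 0.2860, 0.2407]
t=5: π = [0.3158, 0.1551, 0.2839, 0.2452]
t=6: π = [0.3161, 0.1556, 0.2846, 0.2436]
t=7: π = [0.3160, 0.1554, 0.2844, 0.2441]

π = [0.3160, 0.1554, 0.2844, 0.2441]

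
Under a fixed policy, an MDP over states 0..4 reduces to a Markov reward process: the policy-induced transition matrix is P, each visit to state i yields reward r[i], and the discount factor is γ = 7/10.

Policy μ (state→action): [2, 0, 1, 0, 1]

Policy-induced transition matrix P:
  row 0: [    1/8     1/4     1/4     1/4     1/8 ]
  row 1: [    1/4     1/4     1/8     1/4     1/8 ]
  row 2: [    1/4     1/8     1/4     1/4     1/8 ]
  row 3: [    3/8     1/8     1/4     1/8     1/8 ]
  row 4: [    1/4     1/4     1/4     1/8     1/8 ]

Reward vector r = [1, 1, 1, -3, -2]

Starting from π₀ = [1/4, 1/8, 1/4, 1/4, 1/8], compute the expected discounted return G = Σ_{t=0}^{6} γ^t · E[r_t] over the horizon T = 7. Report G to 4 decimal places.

t=0: π = [0.2500, 0.1250, 0.2500, 0.2500, 0.1250], E[r] = -0.3750, γ^t·E[r] = -0.375000, running G = -0.375000
t=1: π = [0.2500, 0.1875, 0.2344, 0.2031, 0.1250], E[r] = -0.1875, γ^t·E[r] = -0.131250, running G = -0.506250
t=2: π = [0.2441, 0.1953, 0.2266, 0.2090, 0.1250], E[r] = -0.2109, γ^t·E[r] = -0.103359, running G = -0.609609
t=3: π = [0.2456, 0.1956, 0.2256, 0.2083, 0.1250], E[r] = -0.2080, γ^t·E[r] = -0.071347, running G = -0.680956
t=4: π = [0.2453, 0.1958, 0.2256, 0.2083, 0.1250], E[r] = -0.2084, γ^t·E[r] = -0.050031, running G = -0.730987
t=5: π = [0.2454, 0.1958, 0.2255, 0.2083, 0.1250], E[r] = -0.2083, γ^t·E[r] = -0.035014, running G = -0.766000
t=6: π = [0.2454, 0.1958, 0.2255, 0.2083, 0.1250], E[r] = -0.2083, γ^t·E[r] = -0.024510, running G = -0.790511

G = -0.7905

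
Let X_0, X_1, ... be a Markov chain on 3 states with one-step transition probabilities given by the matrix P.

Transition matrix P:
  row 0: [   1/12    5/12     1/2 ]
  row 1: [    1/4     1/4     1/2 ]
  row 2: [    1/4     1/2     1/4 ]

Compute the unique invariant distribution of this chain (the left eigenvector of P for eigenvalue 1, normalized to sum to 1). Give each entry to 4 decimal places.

Balance equations π_j = Σ_i π_i·P[i][j]:
  π_0 = 1/12·π_0 + 1/4·π_1 + 1/4·π_2
  π_1 = 5/12·π_0 + 1/4·π_1 + 1/2·π_2
  normalize: π_0 + π_1 + π_2 = 1
Solving the linear system gives exactly π = [3/14, 27/70, 2/5].

π = [0.2143, 0.3857, 0.4000]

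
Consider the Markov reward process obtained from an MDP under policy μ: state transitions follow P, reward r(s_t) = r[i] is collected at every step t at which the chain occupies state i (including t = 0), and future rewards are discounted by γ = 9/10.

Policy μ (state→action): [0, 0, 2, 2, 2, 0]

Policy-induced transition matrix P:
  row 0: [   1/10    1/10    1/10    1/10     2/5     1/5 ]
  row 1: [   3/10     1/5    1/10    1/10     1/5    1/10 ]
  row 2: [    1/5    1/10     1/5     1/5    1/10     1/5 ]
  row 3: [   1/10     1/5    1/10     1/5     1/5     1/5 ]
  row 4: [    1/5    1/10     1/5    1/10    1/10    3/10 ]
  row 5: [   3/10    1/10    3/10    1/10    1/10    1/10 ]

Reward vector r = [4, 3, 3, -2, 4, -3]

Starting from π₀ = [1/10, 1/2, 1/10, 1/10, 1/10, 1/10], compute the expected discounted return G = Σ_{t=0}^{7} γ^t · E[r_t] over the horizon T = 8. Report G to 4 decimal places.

t=0: π = [0.1000, 0.5000, 0.1000, 0.1000, 0.1000, 0.1000], E[r] = 2.1000, γ^t·E[r] = 2.100000, running G = 2.100000
t=1: π = [0.2400, 0.1600, 0.1400, 0.1200, 0.1900, 0.1500], E[r] = 1.9300, γ^t·E[r] = 1.737000, running G = 3.837000
t=2: π = [0.1950, 0.1280, 0.1630, 0.1260, 0.2000, 0.1880], E[r] = 1.6370, γ^t·E[r] = 1.325970, running G = 5.162970
t=3: π = [0.1995, 0.1254, 0.1739, 0.1289, 0.1839, 0.1884], E[r] = 1.6085, γ^t·E[r] = 1.172597, running G = 6.335567
t=4: π = [0.1985, 0.1254, 0.1735, 0.1303, 0.1853, 0.1870], E[r] = 1.6104, γ^t·E[r] = 1.056557, running G = 7.392124
t=5: π = [0.1984, 0.1256, 0.1733, 0.1304, 0.1851, 0.1873], E[r] = 1.6079, γ^t·E[r] = 0.949461, running G = 8.341585
t=6: π = [0.1984, 0.1256, 0.1733, 0.1304, 0.1851, 0.1872], E[r] = 1.6083, γ^t·E[r] = 0.854729, running G = 9.196314
t=7: π = [0.1984, 0.1256, 0.1733, 0.1304, 0.1851, 0.1872], E[r] = 1.6083, γ^t·E[r] = 0.769256, running G = 9.965570

G = 9.9656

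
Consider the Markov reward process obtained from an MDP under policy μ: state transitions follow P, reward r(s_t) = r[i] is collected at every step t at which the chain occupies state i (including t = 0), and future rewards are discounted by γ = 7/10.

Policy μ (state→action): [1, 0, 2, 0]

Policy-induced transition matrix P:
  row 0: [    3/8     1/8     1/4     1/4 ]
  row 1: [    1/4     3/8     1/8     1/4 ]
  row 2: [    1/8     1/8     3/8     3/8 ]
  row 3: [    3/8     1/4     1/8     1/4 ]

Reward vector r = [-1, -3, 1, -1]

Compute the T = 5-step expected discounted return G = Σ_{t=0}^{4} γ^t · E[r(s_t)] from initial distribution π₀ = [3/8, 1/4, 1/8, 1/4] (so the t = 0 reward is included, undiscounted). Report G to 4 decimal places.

t=0: π = [0.3750, 0.2500, 0.1250, 0.2500], E[r] = -1.2500, γ^t·E[r] = -1.250000, running G = -1.250000
t=1: π = [0.3125, 0.2188, 0.2031, 0.2656], E[r] = -1.0313, γ^t·E[r] = -0.721875, running G = -1.971875
t=2: π = [0.2969, 0.2129, 0.2148, 0.2754], E[r] = -0.9961, γ^t·E[r] = -0.488086, running G = -2.459961
t=3: π = [0.2947, 0.2126, 0.2158, 0.2769], E[r] = -0.9937, γ^t·E[r] = -0.340823, running G = -2.800784
t=4: π = [0.2945, 0.2128, 0.2158, 0.2770], E[r] = -0.9940, γ^t·E[r] = -0.238649, running G = -3.039433

G = -3.0394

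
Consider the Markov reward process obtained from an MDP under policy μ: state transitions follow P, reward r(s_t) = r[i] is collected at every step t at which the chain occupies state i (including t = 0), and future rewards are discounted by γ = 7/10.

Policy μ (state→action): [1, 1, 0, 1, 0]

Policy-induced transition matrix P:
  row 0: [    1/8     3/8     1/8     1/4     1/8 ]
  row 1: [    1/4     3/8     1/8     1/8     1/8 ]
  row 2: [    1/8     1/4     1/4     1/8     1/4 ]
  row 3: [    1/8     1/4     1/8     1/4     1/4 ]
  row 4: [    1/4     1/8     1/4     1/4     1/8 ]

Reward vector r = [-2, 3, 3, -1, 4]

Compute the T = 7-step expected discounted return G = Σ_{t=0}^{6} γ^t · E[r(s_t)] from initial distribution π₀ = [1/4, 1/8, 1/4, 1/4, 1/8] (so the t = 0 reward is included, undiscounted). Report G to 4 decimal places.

t=0: π = [0.2500, 0.1250, 0.2500, 0.2500, 0.1250], E[r] = 0.8750, γ^t·E[r] = 0.875000, running G = 0.875000
t=1: π = [0.1563, 0.2813, 0.1719, 0.2031, 0.1875], E[r] = 1.5938, γ^t·E[r] = 1.115625, running G = 1.990625
t=2: π = [0.1836, 0.2813, 0.1699, 0.1934, 0.1719], E[r] = 1.4805, γ^t·E[r] = 0.725430, running G = 2.716055
t=3: π = [0.1816, 0.2866, 0.1677, 0.1936, 0.1704], E[r] = 1.4878, γ^t·E[r] = 0.510313, running G = 3.226368
t=4: π = [0.1821, 0.2872, 0.1673, 0.1932, 0.1702], E[r] = 1.4867, γ^t·E[r] = 0.356955, running G = 3.583323
t=5: π = [0.1822, 0.2874, 0.1672, 0.1932, 0.1701], E[r] = 1.4864, γ^t·E[r] = 0.249825, running G = 3.833148
t=6: π = [0.1822, 0.2874, 0.1672, 0.1932, 0.1700], E[r] = 1.4864, γ^t·E[r] = 0.174876, running G = 4.008024

G = 4.0080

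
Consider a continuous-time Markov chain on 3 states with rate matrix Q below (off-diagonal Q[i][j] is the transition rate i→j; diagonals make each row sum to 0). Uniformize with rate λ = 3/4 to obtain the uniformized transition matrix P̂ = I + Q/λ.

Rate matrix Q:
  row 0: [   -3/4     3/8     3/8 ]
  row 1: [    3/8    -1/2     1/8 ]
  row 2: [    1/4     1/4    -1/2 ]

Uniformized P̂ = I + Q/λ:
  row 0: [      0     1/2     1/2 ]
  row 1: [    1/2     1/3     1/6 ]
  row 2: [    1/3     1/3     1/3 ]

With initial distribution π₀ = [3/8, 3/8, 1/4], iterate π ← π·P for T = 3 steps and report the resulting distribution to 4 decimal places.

t=0: π = [0.3750, 0.3750, 0.2500]
t=1: π = [0.2708, 0.3958, 0.3333]
t=2: π = [0.3090, 0.3785, 0.3125]
t=3: π = [0.2934, 0.3848, 0.3218]

π = [0.2934, 0.3848, 0.3218]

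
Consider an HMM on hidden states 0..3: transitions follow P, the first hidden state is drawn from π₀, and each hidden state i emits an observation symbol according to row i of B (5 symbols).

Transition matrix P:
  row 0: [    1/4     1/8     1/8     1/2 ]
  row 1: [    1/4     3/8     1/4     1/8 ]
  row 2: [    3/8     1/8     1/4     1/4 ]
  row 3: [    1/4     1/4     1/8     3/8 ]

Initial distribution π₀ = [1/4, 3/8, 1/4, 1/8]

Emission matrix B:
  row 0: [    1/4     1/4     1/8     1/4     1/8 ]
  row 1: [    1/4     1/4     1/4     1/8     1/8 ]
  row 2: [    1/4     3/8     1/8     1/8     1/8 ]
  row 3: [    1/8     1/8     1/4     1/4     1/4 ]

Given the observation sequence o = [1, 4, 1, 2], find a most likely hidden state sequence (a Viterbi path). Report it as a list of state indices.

path = [0, 3, 0, 3]

t=0: δ = [6.250e-02, 9.375e-02, 9.375e-02, 1.562e-02]  (obs o_0=1)
t=1: δ = [4.395e-03, 4.395e-03, 2.930e-03, 7.812e-03]  ψ = [2, 1, 1, 0]  (obs o_1=4)
t=2: δ = [4.883e-04, 4.883e-04, 4.120e-04, 3.662e-04]  ψ = [3, 3, 1, 3]  (obs o_2=1)
t=3: δ = [1.931e-05, 4.578e-05, 1.526e-05, 6.104e-05]  ψ = [2, 1, 1, 0]  (obs o_3=2)
backtrack: best end state = 3; path = [0, 3, 0, 3]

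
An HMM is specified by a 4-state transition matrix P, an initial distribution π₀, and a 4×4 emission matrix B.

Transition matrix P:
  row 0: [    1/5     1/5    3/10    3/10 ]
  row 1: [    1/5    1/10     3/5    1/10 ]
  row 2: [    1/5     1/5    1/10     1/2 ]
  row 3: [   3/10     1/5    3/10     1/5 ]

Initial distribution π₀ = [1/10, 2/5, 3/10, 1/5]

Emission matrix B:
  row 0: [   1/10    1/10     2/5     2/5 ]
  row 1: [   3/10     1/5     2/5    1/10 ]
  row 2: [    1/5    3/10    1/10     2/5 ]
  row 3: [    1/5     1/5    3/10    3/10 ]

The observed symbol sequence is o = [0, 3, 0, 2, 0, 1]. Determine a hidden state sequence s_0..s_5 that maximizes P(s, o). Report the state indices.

t=0: δ = [1.000e-02, 1.200e-01, 6.000e-02, 4.000e-02]  (obs o_0=0)
t=1: δ = [9.600e-03, 1.200e-03, 2.880e-02, 9.000e-03]  ψ = [1, 1, 1, 2]  (obs o_1=3)
t=2: δ = [5.760e-04, 1.728e-03, 5.760e-04, 2.880e-03]  ψ = [2, 2, 0, 2]  (obs o_2=0)
t=3: δ = [3.456e-04, 2.304e-04, 1.037e-04, 1.728e-04]  ψ = [3, 3, 1, 3]  (obs o_3=2)
t=4: δ = [6.912e-06, 2.074e-05, 2.765e-05, 2.074e-05]  ψ = [0, 0, 1, 0]  (obs o_4=0)
t=5: δ = [6.221e-07, 1.106e-06, 3.732e-06, 2.765e-06]  ψ = [3, 2, 1, 2]  (obs o_5=1)
backtrack: best end state = 2; path = [1, 2, 3, 0, 1, 2]

path = [1, 2, 3, 0, 1, 2]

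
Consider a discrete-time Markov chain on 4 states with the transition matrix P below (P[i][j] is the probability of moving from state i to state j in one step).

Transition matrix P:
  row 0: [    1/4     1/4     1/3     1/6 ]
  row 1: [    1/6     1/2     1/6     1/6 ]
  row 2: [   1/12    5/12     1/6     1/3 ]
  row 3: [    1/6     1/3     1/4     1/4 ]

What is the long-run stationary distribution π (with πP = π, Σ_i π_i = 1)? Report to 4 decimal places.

π = [0.1625, 0.4050, 0.2121, 0.2204]

Balance equations π_j = Σ_i π_i·P[i][j]:
  π_0 = 1/4·π_0 + 1/6·π_1 + 1/12·π_2 + 1/6·π_3
  π_1 = 1/4·π_0 + 1/2·π_1 + 5/12·π_2 + 1/3·π_3
  π_2 = 1/3·π_0 + 1/6·π_1 + 1/6·π_2 + 1/4·π_3
  normalize: π_0 + π_1 + π_2 + π_3 = 1
Solving the linear system gives exactly π = [59/363, 49/121, 7/33, 80/363].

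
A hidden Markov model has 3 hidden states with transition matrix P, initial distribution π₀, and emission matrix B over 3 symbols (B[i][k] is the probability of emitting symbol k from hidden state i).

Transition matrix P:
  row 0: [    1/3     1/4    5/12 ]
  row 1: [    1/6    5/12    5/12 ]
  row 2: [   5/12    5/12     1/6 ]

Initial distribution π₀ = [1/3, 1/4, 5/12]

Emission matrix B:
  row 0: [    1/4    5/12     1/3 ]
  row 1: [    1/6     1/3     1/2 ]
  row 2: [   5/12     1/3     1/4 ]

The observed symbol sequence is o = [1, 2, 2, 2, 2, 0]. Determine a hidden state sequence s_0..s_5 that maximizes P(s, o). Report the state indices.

t=0: δ = [1.389e-01, 8.333e-02, 1.389e-01]  (obs o_0=1)
t=1: δ = [1.929e-02, 2.894e-02, 1.447e-02]  ψ = [2, 2, 0]  (obs o_1=2)
t=2: δ = [2.143e-03, 6.028e-03, 3.014e-03]  ψ = [0, 1, 1]  (obs o_2=2)
t=3: δ = [4.186e-04, 1.256e-03, 6.279e-04]  ψ = [2, 1, 1]  (obs o_3=2)
t=4: δ = [8.721e-05, 2.616e-04, 1.308e-04]  ψ = [2, 1, 1]  (obs o_4=2)
t=5: δ = [1.363e-05, 1.817e-05, 4.542e-05]  ψ = [2, 1, 1]  (obs o_5=0)
backtrack: best end state = 2; path = [2, 1, 1, 1, 1, 2]

path = [2, 1, 1, 1, 1, 2]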